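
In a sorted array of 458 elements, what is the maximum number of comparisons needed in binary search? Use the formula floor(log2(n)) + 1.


Binary search halves the search space each step.
Maximum comparisons = floor(log2(458)) + 1
log2(458) = 8.8392
floor(log2(458)) = 8, so 8 + 1 = 9
Final answer: 9


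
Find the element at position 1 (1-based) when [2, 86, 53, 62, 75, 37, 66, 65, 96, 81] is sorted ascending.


Sort ascending: [2, 37, 53, 62, 65, 66, 75, 81, 86, 96]
The 1st element (1-indexed) is at index 0.
Value = 2
Final answer: 2


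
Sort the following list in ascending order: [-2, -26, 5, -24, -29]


Original list: [-2, -26, 5, -24, -29]
Repeatedly take the smallest remaining element:
  Remaining [-2, -26, 5, -24, -29] -> smallest is -29
  Remaining [-2, -26, 5, -24] -> smallest is -26
  Remaining [-2, 5, -24] -> smallest is -24
  Remaining [-2, 5] -> smallest is -2
  Remaining [5] -> smallest is 5
Collecting the picks in order gives the sorted list.
Final answer: [-29, -26, -24, -2, 5]


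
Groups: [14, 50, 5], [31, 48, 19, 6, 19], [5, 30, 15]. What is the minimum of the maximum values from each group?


Find max of each group:
  Group 1: [14, 50, 5] -> max = 50
  Group 2: [31, 48, 19, 6, 19] -> max = 48
  Group 3: [5, 30, 15] -> max = 30
Maxes: [50, 48, 30]
Minimum of maxes = 30
Final answer: 30


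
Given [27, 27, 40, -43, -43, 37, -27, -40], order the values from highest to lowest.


Original list: [27, 27, 40, -43, -43, 37, -27, -40]
Repeatedly take the largest remaining element:
  Remaining [27, 27, 40, -43, -43, 37, -27, -40] -> largest is 40
  Remaining [27, 27, -43, -43, 37, -27, -40] -> largest is 37
  Remaining [27, 27, -43, -43, -27, -40] -> largest is 27
  Remaining [27, -43, -43, -27, -40] -> largest is 27
  Remaining [-43, -43, -27, -40] -> largest is -27
  Remaining [-43, -43, -40] -> largest is -40
  Remaining [-43, -43] -> largest is -43
  Remaining [-43] -> largest is -43
Collecting the picks in order gives the descending list.
Final answer: [40, 37, 27, 27, -27, -40, -43, -43]


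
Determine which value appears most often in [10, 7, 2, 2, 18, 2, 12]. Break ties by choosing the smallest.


Count the frequency of each value:
  2 appears 3 time(s)
  7 appears 1 time(s)
  10 appears 1 time(s)
  12 appears 1 time(s)
  18 appears 1 time(s)
Maximum frequency is 3.
Only 2 reaches that frequency, so it is the mode.
Final answer: 2


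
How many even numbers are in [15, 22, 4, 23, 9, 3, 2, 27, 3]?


Check each element:
  15 is odd
  22 is even
  4 is even
  23 is odd
  9 is odd
  3 is odd
  2 is even
  27 is odd
  3 is odd
Evens: [22, 4, 2]
Count of evens = 3
Final answer: 3


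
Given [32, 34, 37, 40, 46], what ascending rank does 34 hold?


Sort ascending: [32, 34, 37, 40, 46]
Find 34 in the sorted list.
34 is at position 2 (1-indexed).
Final answer: 2


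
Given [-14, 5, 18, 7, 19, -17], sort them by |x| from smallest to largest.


Compute absolute values:
  |-14| = 14
  |5| = 5
  |18| = 18
  |7| = 7
  |19| = 19
  |-17| = 17
Absolute values in increasing order: 5 < 7 < 14 < 17 < 18 < 19
Listing the original numbers in that order gives the answer.
Final answer: [5, 7, -14, -17, 18, 19]


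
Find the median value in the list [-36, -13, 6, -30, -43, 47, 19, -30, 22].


First, sort the list: [-43, -36, -30, -30, -13, 6, 19, 22, 47]
The list has 9 elements (odd count).
The middle index is 4 (0-based), and the element there is -13.
Final answer: -13


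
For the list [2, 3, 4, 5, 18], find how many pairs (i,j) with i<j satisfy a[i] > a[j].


For each element, count the later elements that are smaller than it:
  2 (index 0): smaller elements after it = [] -> 0
  3 (index 1): smaller elements after it = [] -> 0
  4 (index 2): smaller elements after it = [] -> 0
  5 (index 3): smaller elements after it = [] -> 0
Total inversions = 0 + 0 + 0 + 0 = 0
Final answer: 0


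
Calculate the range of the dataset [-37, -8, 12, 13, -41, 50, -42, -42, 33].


Maximum value: 50
Minimum value: -42
Range = 50 - (-42) = 92
Final answer: 92


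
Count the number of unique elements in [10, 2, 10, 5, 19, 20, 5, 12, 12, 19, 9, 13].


List all unique values:
Distinct values: [2, 5, 9, 10, 12, 13, 19, 20]
Count = 8
Final answer: 8


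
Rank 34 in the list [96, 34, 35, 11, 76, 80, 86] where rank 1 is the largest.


Sort descending: [96, 86, 80, 76, 35, 34, 11]
Find 34 in the sorted list.
34 is at position 6.
Final answer: 6


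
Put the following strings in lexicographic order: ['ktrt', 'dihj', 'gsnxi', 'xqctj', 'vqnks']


Compare strings character by character (the first differing letter decides):
  'dihj' < 'gsnxi' since 'd' < 'g' at position 1
  'gsnxi' < 'ktrt' since 'g' < 'k' at position 1
  'ktrt' < 'vqnks' since 'k' < 'v' at position 1
  'vqnks' < 'xqctj' since 'v' < 'x' at position 1
Chaining these comparisons gives the alphabetical order.
Final answer: ['dihj', 'gsnxi', 'ktrt', 'vqnks', 'xqctj']


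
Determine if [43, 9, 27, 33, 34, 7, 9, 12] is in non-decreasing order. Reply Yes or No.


Check consecutive pairs:
  43 <= 9? False
  9 <= 27? True
  27 <= 33? True
  33 <= 34? True
  34 <= 7? False
  7 <= 9? True
  9 <= 12? True
2 consecutive pair(s) are out of order, so the list is not sorted.
Final answer: No


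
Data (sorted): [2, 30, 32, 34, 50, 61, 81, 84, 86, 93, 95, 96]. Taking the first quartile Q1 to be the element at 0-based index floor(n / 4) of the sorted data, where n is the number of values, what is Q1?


The list has n = 12 elements.
Q1 index = floor(12 / 4) = floor(3) = 3
Counting from index 0 in the sorted data, the element at index 3 is 34.
Final answer: 34


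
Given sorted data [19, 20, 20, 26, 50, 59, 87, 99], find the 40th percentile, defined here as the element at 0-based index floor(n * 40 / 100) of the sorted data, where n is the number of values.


The dataset has n = 8 elements.
Index = floor(8 * 40 / 100) = floor(320 / 100) = floor(3.2) = 3
Counting from index 0 in the sorted data, the element at index 3 is 26.
Final answer: 26


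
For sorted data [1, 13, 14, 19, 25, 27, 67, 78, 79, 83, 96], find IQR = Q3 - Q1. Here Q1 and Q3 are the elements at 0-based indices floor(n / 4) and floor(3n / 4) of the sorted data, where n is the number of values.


The data has n = 11 elements.
Q1 index = floor(11 / 4) = floor(2.75) = 2; Q3 index = floor(3 * 11 / 4) = floor(8.25) = 8
Q1 = element at index 2 = 14
Q3 = element at index 8 = 79
IQR = 79 - 14 = 65
Final answer: 65


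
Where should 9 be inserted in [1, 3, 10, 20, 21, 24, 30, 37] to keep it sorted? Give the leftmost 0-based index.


List is sorted: [1, 3, 10, 20, 21, 24, 30, 37]
We need the leftmost position where 9 can be inserted, i.e. the first index whose element is >= 9 (or the end of the list if none is).
Binary search with low=0, high=8 (0-based indices):
  low=0, high=8, mid=4: a[4]=21 >= 9, so high = 4
  low=0, high=4, mid=2: a[2]=10 >= 9, so high = 2
  low=0, high=2, mid=1: a[1]=3 < 9, so low = 2
Now low = high = 2, so the insertion index is 2.
Final answer: 2


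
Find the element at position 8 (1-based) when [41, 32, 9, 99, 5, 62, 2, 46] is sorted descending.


Sort descending: [99, 62, 46, 41, 32, 9, 5, 2]
The 8th element (1-indexed) is at index 7.
Value = 2
Final answer: 2


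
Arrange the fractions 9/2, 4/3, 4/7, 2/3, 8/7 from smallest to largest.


Convert to decimal for comparison:
  9/2 = 4.5
  4/3 = 1.3333
  4/7 = 0.5714
  2/3 = 0.6667
  8/7 = 1.1429
Decimals in increasing order: 0.5714 < 0.6667 < 1.1429 < 1.3333 < 4.5
Writing each back as its fraction gives the sorted order.
Final answer: 4/7, 2/3, 8/7, 4/3, 9/2


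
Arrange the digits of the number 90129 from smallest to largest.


The number 90129 has digits: 9, 0, 1, 2, 9
Sorted: 0, 1, 2, 9, 9
Joining the sorted digits gives the result.
Final answer: 01299


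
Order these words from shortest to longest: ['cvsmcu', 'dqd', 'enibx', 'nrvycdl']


Compute lengths:
  'cvsmcu' has length 6
  'dqd' has length 3
  'enibx' has length 5
  'nrvycdl' has length 7
Lengths in increasing order: 3 < 5 < 6 < 7
Listing the words in that order gives the answer.
Final answer: ['dqd', 'enibx', 'cvsmcu', 'nrvycdl']


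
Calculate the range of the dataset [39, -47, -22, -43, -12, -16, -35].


Maximum value: 39
Minimum value: -47
Range = 39 - (-47) = 86
Final answer: 86


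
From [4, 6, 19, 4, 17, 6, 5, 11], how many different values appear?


List all unique values:
Distinct values: [4, 5, 6, 11, 17, 19]
Count = 6
Final answer: 6


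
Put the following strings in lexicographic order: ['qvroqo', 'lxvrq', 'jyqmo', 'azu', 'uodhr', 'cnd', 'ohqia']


Compare strings character by character (the first differing letter decides):
  'azu' < 'cnd' since 'a' < 'c' at position 1
  'cnd' < 'jyqmo' since 'c' < 'j' at position 1
  'jyqmo' < 'lxvrq' since 'j' < 'l' at position 1
  'lxvrq' < 'ohqia' since 'l' < 'o' at position 1
  'ohqia' < 'qvroqo' since 'o' < 'q' at position 1
  'qvroqo' < 'uodhr' since 'q' < 'u' at position 1
Chaining these comparisons gives the alphabetical order.
Final answer: ['azu', 'cnd', 'jyqmo', 'lxvrq', 'ohqia', 'qvroqo', 'uodhr']


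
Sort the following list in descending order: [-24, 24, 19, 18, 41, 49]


Original list: [-24, 24, 19, 18, 41, 49]
Repeatedly take the largest remaining element:
  Remaining [-24, 24, 19, 18, 41, 49] -> largest is 49
  Remaining [-24, 24, 19, 18, 41] -> largest is 41
  Remaining [-24, 24, 19, 18] -> largest is 24
  Remaining [-24, 19, 18] -> largest is 19
  Remaining [-24, 18] -> largest is 18
  Remaining [-24] -> largest is -24
Collecting the picks in order gives the descending list.
Final answer: [49, 41, 24, 19, 18, -24]


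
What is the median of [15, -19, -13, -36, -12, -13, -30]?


First, sort the list: [-36, -30, -19, -13, -13, -12, 15]
The list has 7 elements (odd count).
The middle index is 3 (0-based), and the element there is -13.
Final answer: -13


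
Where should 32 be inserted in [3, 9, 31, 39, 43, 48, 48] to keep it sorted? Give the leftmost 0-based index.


List is sorted: [3, 9, 31, 39, 43, 48, 48]
We need the leftmost position where 32 can be inserted, i.e. the first index whose element is >= 32 (or the end of the list if none is).
Binary search with low=0, high=7 (0-based indices):
  low=0, high=7, mid=3: a[3]=39 >= 32, so high = 3
  low=0, high=3, mid=1: a[1]=9 < 32, so low = 2
  low=2, high=3, mid=2: a[2]=31 < 32, so low = 3
Now low = high = 3, so the insertion index is 3.
Final answer: 3


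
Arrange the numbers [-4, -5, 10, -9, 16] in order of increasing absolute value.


Compute absolute values:
  |-4| = 4
  |-5| = 5
  |10| = 10
  |-9| = 9
  |16| = 16
Absolute values in increasing order: 4 < 5 < 9 < 10 < 16
Listing the original numbers in that order gives the answer.
Final answer: [-4, -5, -9, 10, 16]


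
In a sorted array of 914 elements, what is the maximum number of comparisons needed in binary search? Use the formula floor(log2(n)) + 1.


Binary search halves the search space each step.
Maximum comparisons = floor(log2(914)) + 1
log2(914) = 9.8361
floor(log2(914)) = 9, so 9 + 1 = 10
Final answer: 10


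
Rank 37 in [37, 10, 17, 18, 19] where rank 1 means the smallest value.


Sort ascending: [10, 17, 18, 19, 37]
Find 37 in the sorted list.
37 is at position 5 (1-indexed).
Final answer: 5


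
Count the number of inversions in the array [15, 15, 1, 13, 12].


For each element, count the later elements that are smaller than it:
  15 (index 0): smaller elements after it = [1, 13, 12] -> 3
  15 (index 1): smaller elements after it = [1, 13, 12] -> 3
  1 (index 2): smaller elements after it = [] -> 0
  13 (index 3): smaller elements after it = [12] -> 1
Total inversions = 3 + 3 + 0 + 1 = 7
Final answer: 7


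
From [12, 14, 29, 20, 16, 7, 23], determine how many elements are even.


Check each element:
  12 is even
  14 is even
  29 is odd
  20 is even
  16 is even
  7 is odd
  23 is odd
Evens: [12, 14, 20, 16]
Count of evens = 4
Final answer: 4


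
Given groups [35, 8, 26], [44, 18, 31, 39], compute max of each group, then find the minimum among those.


Find max of each group:
  Group 1: [35, 8, 26] -> max = 35
  Group 2: [44, 18, 31, 39] -> max = 44
Maxes: [35, 44]
Minimum of maxes = 35
Final answer: 35


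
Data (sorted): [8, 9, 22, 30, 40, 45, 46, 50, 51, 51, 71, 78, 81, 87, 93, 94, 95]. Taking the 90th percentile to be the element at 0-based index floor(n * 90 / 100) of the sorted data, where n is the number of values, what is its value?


The dataset has n = 17 elements.
Index = floor(17 * 90 / 100) = floor(1530 / 100) = floor(15.3) = 15
Counting from index 0 in the sorted data, the element at index 15 is 94.
Final answer: 94


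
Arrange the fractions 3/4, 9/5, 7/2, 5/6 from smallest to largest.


Convert to decimal for comparison:
  3/4 = 0.75
  9/5 = 1.8
  7/2 = 3.5
  5/6 = 0.8333
Decimals in increasing order: 0.75 < 0.8333 < 1.8 < 3.5
Writing each back as its fraction gives the sorted order.
Final answer: 3/4, 5/6, 9/5, 7/2


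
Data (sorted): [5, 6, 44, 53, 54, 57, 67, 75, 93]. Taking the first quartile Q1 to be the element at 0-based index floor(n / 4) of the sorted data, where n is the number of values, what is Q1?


The list has n = 9 elements.
Q1 index = floor(9 / 4) = floor(2.25) = 2
Counting from index 0 in the sorted data, the element at index 2 is 44.
Final answer: 44


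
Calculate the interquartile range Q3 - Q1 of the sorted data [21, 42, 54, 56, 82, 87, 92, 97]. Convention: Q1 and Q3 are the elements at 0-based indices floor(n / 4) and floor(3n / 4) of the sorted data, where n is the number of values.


The data has n = 8 elements.
Q1 index = floor(8 / 4) = floor(2) = 2; Q3 index = floor(3 * 8 / 4) = floor(6) = 6
Q1 = element at index 2 = 54
Q3 = element at index 6 = 92
IQR = 92 - 54 = 38
Final answer: 38


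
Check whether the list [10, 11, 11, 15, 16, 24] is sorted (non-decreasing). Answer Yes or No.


Check consecutive pairs:
  10 <= 11? True
  11 <= 11? True
  11 <= 15? True
  15 <= 16? True
  16 <= 24? True
Every consecutive pair is in order, so the list is non-decreasing.
Final answer: Yes


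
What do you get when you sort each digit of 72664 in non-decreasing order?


The number 72664 has digits: 7, 2, 6, 6, 4
Sorted: 2, 4, 6, 6, 7
Joining the sorted digits gives the result.
Final answer: 24667


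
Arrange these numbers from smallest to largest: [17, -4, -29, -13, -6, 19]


Original list: [17, -4, -29, -13, -6, 19]
Repeatedly take the smallest remaining element:
  Remaining [17, -4, -29, -13, -6, 19] -> smallest is -29
  Remaining [17, -4, -13, -6, 19] -> smallest is -13
  Remaining [17, -4, -6, 19] -> smallest is -6
  Remaining [17, -4, 19] -> smallest is -4
  Remaining [17, 19] -> smallest is 17
  Remaining [19] -> smallest is 19
Collecting the picks in order gives the sorted list.
Final answer: [-29, -13, -6, -4, 17, 19]


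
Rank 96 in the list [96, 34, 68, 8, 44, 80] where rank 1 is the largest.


Sort descending: [96, 80, 68, 44, 34, 8]
Find 96 in the sorted list.
96 is at position 1.
Final answer: 1


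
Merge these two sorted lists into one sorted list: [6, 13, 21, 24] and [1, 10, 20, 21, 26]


List A: [6, 13, 21, 24]
List B: [1, 10, 20, 21, 26]
Repeatedly compare the front elements and take the smaller:
  6 vs 1 -> take 1
  6 vs 10 -> take 6
  13 vs 10 -> take 10
  13 vs 20 -> take 13
  21 vs 20 -> take 20
  21 vs 21 -> take 21
  24 vs 21 -> take 21
  24 vs 26 -> take 24
  A is exhausted; append the rest of B: [26]
Final answer: [1, 6, 10, 13, 20, 21, 21, 24, 26]


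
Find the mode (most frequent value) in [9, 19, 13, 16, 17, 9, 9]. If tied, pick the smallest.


Count the frequency of each value:
  9 appears 3 time(s)
  13 appears 1 time(s)
  16 appears 1 time(s)
  17 appears 1 time(s)
  19 appears 1 time(s)
Maximum frequency is 3.
Only 9 reaches that frequency, so it is the mode.
Final answer: 9


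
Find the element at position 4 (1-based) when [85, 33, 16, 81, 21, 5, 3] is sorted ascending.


Sort ascending: [3, 5, 16, 21, 33, 81, 85]
The 4th element (1-indexed) is at index 3.
Value = 21
Final answer: 21


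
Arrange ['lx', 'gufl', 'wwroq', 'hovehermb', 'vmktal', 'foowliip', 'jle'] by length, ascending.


Compute lengths:
  'lx' has length 2
  'gufl' has length 4
  'wwroq' has length 5
  'hovehermb' has length 9
  'vmktal' has length 6
  'foowliip' has length 8
  'jle' has length 3
Lengths in increasing order: 2 < 3 < 4 < 5 < 6 < 8 < 9
Listing the words in that order gives the answer.
Final answer: ['lx', 'jle', 'gufl', 'wwroq', 'vmktal', 'foowliip', 'hovehermb']


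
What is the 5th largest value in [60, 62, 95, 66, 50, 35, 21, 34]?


Sort descending: [95, 66, 62, 60, 50, 35, 34, 21]
The 5th element (1-indexed) is at index 4.
Value = 50
Final answer: 50


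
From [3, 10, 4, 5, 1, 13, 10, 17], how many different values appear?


List all unique values:
Distinct values: [1, 3, 4, 5, 10, 13, 17]
Count = 7
Final answer: 7


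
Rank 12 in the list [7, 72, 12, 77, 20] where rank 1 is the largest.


Sort descending: [77, 72, 20, 12, 7]
Find 12 in the sorted list.
12 is at position 4.
Final answer: 4


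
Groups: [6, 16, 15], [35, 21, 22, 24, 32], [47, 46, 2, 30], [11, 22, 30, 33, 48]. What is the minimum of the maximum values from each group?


Find max of each group:
  Group 1: [6, 16, 15] -> max = 16
  Group 2: [35, 21, 22, 24, 32] -> max = 35
  Group 3: [47, 46, 2, 30] -> max = 47
  Group 4: [11, 22, 30, 33, 48] -> max = 48
Maxes: [16, 35, 47, 48]
Minimum of maxes = 16
Final answer: 16


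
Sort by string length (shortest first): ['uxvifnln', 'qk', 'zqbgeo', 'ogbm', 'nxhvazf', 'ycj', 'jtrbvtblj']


Compute lengths:
  'uxvifnln' has length 8
  'qk' has length 2
  'zqbgeo' has length 6
  'ogbm' has length 4
  'nxhvazf' has length 7
  'ycj' has length 3
  'jtrbvtblj' has length 9
Lengths in increasing order: 2 < 3 < 4 < 6 < 7 < 8 < 9
Listing the words in that order gives the answer.
Final answer: ['qk', 'ycj', 'ogbm', 'zqbgeo', 'nxhvazf', 'uxvifnln', 'jtrbvtblj']


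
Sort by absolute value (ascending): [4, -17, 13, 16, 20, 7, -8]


Compute absolute values:
  |4| = 4
  |-17| = 17
  |13| = 13
  |16| = 16
  |20| = 20
  |7| = 7
  |-8| = 8
Absolute values in increasing order: 4 < 7 < 8 < 13 < 16 < 17 < 20
Listing the original numbers in that order gives the answer.
Final answer: [4, 7, -8, 13, 16, -17, 20]


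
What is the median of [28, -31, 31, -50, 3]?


First, sort the list: [-50, -31, 3, 28, 31]
The list has 5 elements (odd count).
The middle index is 2 (0-based), and the element there is 3.
Final answer: 3


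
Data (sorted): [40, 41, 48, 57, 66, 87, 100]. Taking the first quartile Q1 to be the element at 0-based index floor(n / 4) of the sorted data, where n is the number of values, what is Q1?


The list has n = 7 elements.
Q1 index = floor(7 / 4) = floor(1.75) = 1
Counting from index 0 in the sorted data, the element at index 1 is 41.
Final answer: 41


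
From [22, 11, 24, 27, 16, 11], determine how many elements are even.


Check each element:
  22 is even
  11 is odd
  24 is even
  27 is odd
  16 is even
  11 is odd
Evens: [22, 24, 16]
Count of evens = 3
Final answer: 3


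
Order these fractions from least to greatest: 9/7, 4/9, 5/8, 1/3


Convert to decimal for comparison:
  9/7 = 1.2857
  4/9 = 0.4444
  5/8 = 0.625
  1/3 = 0.3333
Decimals in increasing order: 0.3333 < 0.4444 < 0.625 < 1.2857
Writing each back as its fraction gives the sorted order.
Final answer: 1/3, 4/9, 5/8, 9/7


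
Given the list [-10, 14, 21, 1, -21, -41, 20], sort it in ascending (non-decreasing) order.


Original list: [-10, 14, 21, 1, -21, -41, 20]
Repeatedly take the smallest remaining element:
  Remaining [-10, 14, 21, 1, -21, -41, 20] -> smallest is -41
  Remaining [-10, 14, 21, 1, -21, 20] -> smallest is -21
  Remaining [-10, 14, 21, 1, 20] -> smallest is -10
  Remaining [14, 21, 1, 20] -> smallest is 1
  Remaining [14, 21, 20] -> smallest is 14
  Remaining [21, 20] -> smallest is 20
  Remaining [21] -> smallest is 21
Collecting the picks in order gives the sorted list.
Final answer: [-41, -21, -10, 1, 14, 20, 21]


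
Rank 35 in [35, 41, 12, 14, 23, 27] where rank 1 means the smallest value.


Sort ascending: [12, 14, 23, 27, 35, 41]
Find 35 in the sorted list.
35 is at position 5 (1-indexed).
Final answer: 5


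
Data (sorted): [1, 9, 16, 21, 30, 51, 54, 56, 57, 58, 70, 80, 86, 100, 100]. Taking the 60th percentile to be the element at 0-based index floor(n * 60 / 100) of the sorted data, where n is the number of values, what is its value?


The dataset has n = 15 elements.
Index = floor(15 * 60 / 100) = floor(900 / 100) = floor(9) = 9
Counting from index 0 in the sorted data, the element at index 9 is 58.
Final answer: 58


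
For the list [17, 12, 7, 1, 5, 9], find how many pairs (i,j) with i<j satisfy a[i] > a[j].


For each element, count the later elements that are smaller than it:
  17 (index 0): smaller elements after it = [12, 7, 1, 5, 9] -> 5
  12 (index 1): smaller elements after it = [7, 1, 5, 9] -> 4
  7 (index 2): smaller elements after it = [1, 5] -> 2
  1 (index 3): smaller elements after it = [] -> 0
  5 (index 4): smaller elements after it = [] -> 0
Total inversions = 5 + 4 + 2 + 0 + 0 = 11
Final answer: 11


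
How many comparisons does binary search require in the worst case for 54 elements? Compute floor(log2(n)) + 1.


Binary search halves the search space each step.
Maximum comparisons = floor(log2(54)) + 1
log2(54) = 5.7549
floor(log2(54)) = 5, so 5 + 1 = 6
Final answer: 6


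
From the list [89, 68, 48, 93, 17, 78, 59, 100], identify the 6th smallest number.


Sort ascending: [17, 48, 59, 68, 78, 89, 93, 100]
The 6th element (1-indexed) is at index 5.
Value = 89
Final answer: 89


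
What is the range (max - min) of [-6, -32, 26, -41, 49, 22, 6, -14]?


Maximum value: 49
Minimum value: -41
Range = 49 - (-41) = 90
Final answer: 90


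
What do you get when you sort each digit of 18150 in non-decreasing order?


The number 18150 has digits: 1, 8, 1, 5, 0
Sorted: 0, 1, 1, 5, 8
Joining the sorted digits gives the result.
Final answer: 01158


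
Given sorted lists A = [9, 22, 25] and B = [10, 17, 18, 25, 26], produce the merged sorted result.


List A: [9, 22, 25]
List B: [10, 17, 18, 25, 26]
Repeatedly compare the front elements and take the smaller:
  9 vs 10 -> take 9
  22 vs 10 -> take 10
  22 vs 17 -> take 17
  22 vs 18 -> take 18
  22 vs 25 -> take 22
  25 vs 25 -> take 25
  A is exhausted; append the rest of B: [25, 26]
Final answer: [9, 10, 17, 18, 22, 25, 25, 26]


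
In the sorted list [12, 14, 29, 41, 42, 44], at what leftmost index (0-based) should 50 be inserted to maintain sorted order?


List is sorted: [12, 14, 29, 41, 42, 44]
We need the leftmost position where 50 can be inserted, i.e. the first index whose element is >= 50 (or the end of the list if none is).
Binary search with low=0, high=6 (0-based indices):
  low=0, high=6, mid=3: a[3]=41 < 50, so low = 4
  low=4, high=6, mid=5: a[5]=44 < 50, so low = 6
Now low = high = 6, so the insertion index is 6.
Final answer: 6


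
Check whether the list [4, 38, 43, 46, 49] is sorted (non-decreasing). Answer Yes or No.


Check consecutive pairs:
  4 <= 38? True
  38 <= 43? True
  43 <= 46? True
  46 <= 49? True
Every consecutive pair is in order, so the list is non-decreasing.
Final answer: Yes


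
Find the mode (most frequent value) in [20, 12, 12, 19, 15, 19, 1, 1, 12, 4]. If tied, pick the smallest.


Count the frequency of each value:
  1 appears 2 time(s)
  4 appears 1 time(s)
  12 appears 3 time(s)
  15 appears 1 time(s)
  19 appears 2 time(s)
  20 appears 1 time(s)
Maximum frequency is 3.
Only 12 reaches that frequency, so it is the mode.
Final answer: 12


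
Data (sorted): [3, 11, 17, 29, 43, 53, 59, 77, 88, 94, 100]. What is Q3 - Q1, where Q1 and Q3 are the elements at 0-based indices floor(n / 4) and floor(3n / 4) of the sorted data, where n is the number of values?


The data has n = 11 elements.
Q1 index = floor(11 / 4) = floor(2.75) = 2; Q3 index = floor(3 * 11 / 4) = floor(8.25) = 8
Q1 = element at index 2 = 17
Q3 = element at index 8 = 88
IQR = 88 - 17 = 71
Final answer: 71


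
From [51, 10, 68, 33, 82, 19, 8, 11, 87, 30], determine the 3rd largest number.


Sort descending: [87, 82, 68, 51, 33, 30, 19, 11, 10, 8]
The 3rd element (1-indexed) is at index 2.
Value = 68
Final answer: 68


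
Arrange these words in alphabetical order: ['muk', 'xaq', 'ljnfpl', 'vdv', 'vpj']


Compare strings character by character (the first differing letter decides):
  'ljnfpl' < 'muk' since 'l' < 'm' at position 1
  'muk' < 'vdv' since 'm' < 'v' at position 1
  'vdv' < 'vpj' since 'd' < 'p' at position 2
  'vpj' < 'xaq' since 'v' < 'x' at position 1
Chaining these comparisons gives the alphabetical order.
Final answer: ['ljnfpl', 'muk', 'vdv', 'vpj', 'xaq']


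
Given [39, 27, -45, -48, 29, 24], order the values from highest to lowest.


Original list: [39, 27, -45, -48, 29, 24]
Repeatedly take the largest remaining element:
  Remaining [39, 27, -45, -48, 29, 24] -> largest is 39
  Remaining [27, -45, -48, 29, 24] -> largest is 29
  Remaining [27, -45, -48, 24] -> largest is 27
  Remaining [-45, -48, 24] -> largest is 24
  Remaining [-45, -48] -> largest is -45
  Remaining [-48] -> largest is -48
Collecting the picks in order gives the descending list.
Final answer: [39, 29, 27, 24, -45, -48]


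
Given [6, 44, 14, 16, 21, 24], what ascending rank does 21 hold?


Sort ascending: [6, 14, 16, 21, 24, 44]
Find 21 in the sorted list.
21 is at position 4 (1-indexed).
Final answer: 4


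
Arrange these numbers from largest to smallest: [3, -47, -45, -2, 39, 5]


Original list: [3, -47, -45, -2, 39, 5]
Repeatedly take the largest remaining element:
  Remaining [3, -47, -45, -2, 39, 5] -> largest is 39
  Remaining [3, -47, -45, -2, 5] -> largest is 5
  Remaining [3, -47, -45, -2] -> largest is 3
  Remaining [-47, -45, -2] -> largest is -2
  Remaining [-47, -45] -> largest is -45
  Remaining [-47] -> largest is -47
Collecting the picks in order gives the descending list.
Final answer: [39, 5, 3, -2, -45, -47]


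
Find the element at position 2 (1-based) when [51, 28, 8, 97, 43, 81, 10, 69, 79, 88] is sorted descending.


Sort descending: [97, 88, 81, 79, 69, 51, 43, 28, 10, 8]
The 2nd element (1-indexed) is at index 1.
Value = 88
Final answer: 88


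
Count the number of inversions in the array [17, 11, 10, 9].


For each element, count the later elements that are smaller than it:
  17 (index 0): smaller elements after it = [11, 10, 9] -> 3
  11 (index 1): smaller elements after it = [10, 9] -> 2
  10 (index 2): smaller elements after it = [9] -> 1
Total inversions = 3 + 2 + 1 = 6
Final answer: 6


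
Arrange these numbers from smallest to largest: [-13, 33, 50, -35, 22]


Original list: [-13, 33, 50, -35, 22]
Repeatedly take the smallest remaining element:
  Remaining [-13, 33, 50, -35, 22] -> smallest is -35
  Remaining [-13, 33, 50, 22] -> smallest is -13
  Remaining [33, 50, 22] -> smallest is 22
  Remaining [33, 50] -> smallest is 33
  Remaining [50] -> smallest is 50
Collecting the picks in order gives the sorted list.
Final answer: [-35, -13, 22, 33, 50]


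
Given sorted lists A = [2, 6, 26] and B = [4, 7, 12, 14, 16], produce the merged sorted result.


List A: [2, 6, 26]
List B: [4, 7, 12, 14, 16]
Repeatedly compare the front elements and take the smaller:
  2 vs 4 -> take 2
  6 vs 4 -> take 4
  6 vs 7 -> take 6
  26 vs 7 -> take 7
  26 vs 12 -> take 12
  26 vs 14 -> take 14
  26 vs 16 -> take 16
  B is exhausted; append the rest of A: [26]
Final answer: [2, 4, 6, 7, 12, 14, 16, 26]


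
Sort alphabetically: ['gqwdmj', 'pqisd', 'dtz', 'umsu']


Compare strings character by character (the first differing letter decides):
  'dtz' < 'gqwdmj' since 'd' < 'g' at position 1
  'gqwdmj' < 'pqisd' since 'g' < 'p' at position 1
  'pqisd' < 'umsu' since 'p' < 'u' at position 1
Chaining these comparisons gives the alphabetical order.
Final answer: ['dtz', 'gqwdmj', 'pqisd', 'umsu']


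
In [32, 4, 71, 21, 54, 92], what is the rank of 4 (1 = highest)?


Sort descending: [92, 71, 54, 32, 21, 4]
Find 4 in the sorted list.
4 is at position 6.
Final answer: 6


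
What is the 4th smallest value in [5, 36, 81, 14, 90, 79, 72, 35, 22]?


Sort ascending: [5, 14, 22, 35, 36, 72, 79, 81, 90]
The 4th element (1-indexed) is at index 3.
Value = 35
Final answer: 35


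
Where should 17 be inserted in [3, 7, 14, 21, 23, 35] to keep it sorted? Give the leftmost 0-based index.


List is sorted: [3, 7, 14, 21, 23, 35]
We need the leftmost position where 17 can be inserted, i.e. the first index whose element is >= 17 (or the end of the list if none is).
Binary search with low=0, high=6 (0-based indices):
  low=0, high=6, mid=3: a[3]=21 >= 17, so high = 3
  low=0, high=3, mid=1: a[1]=7 < 17, so low = 2
  low=2, high=3, mid=2: a[2]=14 < 17, so low = 3
Now low = high = 3, so the insertion index is 3.
Final answer: 3


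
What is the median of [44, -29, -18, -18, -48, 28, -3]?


First, sort the list: [-48, -29, -18, -18, -3, 28, 44]
The list has 7 elements (odd count).
The middle index is 3 (0-based), and the element there is -18.
Final answer: -18


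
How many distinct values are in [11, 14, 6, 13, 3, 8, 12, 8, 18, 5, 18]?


List all unique values:
Distinct values: [3, 5, 6, 8, 11, 12, 13, 14, 18]
Count = 9
Final answer: 9


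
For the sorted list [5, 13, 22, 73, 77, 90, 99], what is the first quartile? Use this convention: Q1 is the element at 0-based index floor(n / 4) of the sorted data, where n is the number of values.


The list has n = 7 elements.
Q1 index = floor(7 / 4) = floor(1.75) = 1
Counting from index 0 in the sorted data, the element at index 1 is 13.
Final answer: 13


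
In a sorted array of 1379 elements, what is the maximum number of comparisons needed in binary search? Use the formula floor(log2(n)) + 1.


Binary search halves the search space each step.
Maximum comparisons = floor(log2(1379)) + 1
log2(1379) = 10.4294
floor(log2(1379)) = 10, so 10 + 1 = 11
Final answer: 11


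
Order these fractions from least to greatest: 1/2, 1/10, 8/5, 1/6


Convert to decimal for comparison:
  1/2 = 0.5
  1/10 = 0.1
  8/5 = 1.6
  1/6 = 0.1667
Decimals in increasing order: 0.1 < 0.1667 < 0.5 < 1.6
Writing each back as its fraction gives the sorted order.
Final answer: 1/10, 1/6, 1/2, 8/5


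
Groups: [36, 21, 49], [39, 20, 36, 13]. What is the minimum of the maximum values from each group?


Find max of each group:
  Group 1: [36, 21, 49] -> max = 49
  Group 2: [39, 20, 36, 13] -> max = 39
Maxes: [49, 39]
Minimum of maxes = 39
Final answer: 39


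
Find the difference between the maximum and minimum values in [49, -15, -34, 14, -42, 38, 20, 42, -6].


Maximum value: 49
Minimum value: -42
Range = 49 - (-42) = 91
Final answer: 91


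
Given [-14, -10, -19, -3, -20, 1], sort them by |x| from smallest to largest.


Compute absolute values:
  |-14| = 14
  |-10| = 10
  |-19| = 19
  |-3| = 3
  |-20| = 20
  |1| = 1
Absolute values in increasing order: 1 < 3 < 10 < 14 < 19 < 20
Listing the original numbers in that order gives the answer.
Final answer: [1, -3, -10, -14, -19, -20]


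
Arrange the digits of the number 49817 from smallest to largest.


The number 49817 has digits: 4, 9, 8, 1, 7
Sorted: 1, 4, 7, 8, 9
Joining the sorted digits gives the result.
Final answer: 14789


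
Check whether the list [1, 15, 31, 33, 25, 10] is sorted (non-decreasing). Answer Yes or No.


Check consecutive pairs:
  1 <= 15? True
  15 <= 31? True
  31 <= 33? True
  33 <= 25? False
  25 <= 10? False
2 consecutive pair(s) are out of order, so the list is not sorted.
Final answer: No


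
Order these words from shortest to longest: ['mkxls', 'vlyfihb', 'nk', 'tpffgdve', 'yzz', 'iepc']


Compute lengths:
  'mkxls' has length 5
  'vlyfihb' has length 7
  'nk' has length 2
  'tpffgdve' has length 8
  'yzz' has length 3
  'iepc' has length 4
Lengths in increasing order: 2 < 3 < 4 < 5 < 7 < 8
Listing the words in that order gives the answer.
Final answer: ['nk', 'yzz', 'iepc', 'mkxls', 'vlyfihb', 'tpffgdve']


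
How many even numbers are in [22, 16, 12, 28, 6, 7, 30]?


Check each element:
  22 is even
  16 is even
  12 is even
  28 is even
  6 is even
  7 is odd
  30 is even
Evens: [22, 16, 12, 28, 6, 30]
Count of evens = 6
Final answer: 6


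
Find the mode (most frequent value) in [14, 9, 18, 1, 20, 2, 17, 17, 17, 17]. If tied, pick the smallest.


Count the frequency of each value:
  1 appears 1 time(s)
  2 appears 1 time(s)
  9 appears 1 time(s)
  14 appears 1 time(s)
  17 appears 4 time(s)
  18 appears 1 time(s)
  20 appears 1 time(s)
Maximum frequency is 4.
Only 17 reaches that frequency, so it is the mode.
Final answer: 17


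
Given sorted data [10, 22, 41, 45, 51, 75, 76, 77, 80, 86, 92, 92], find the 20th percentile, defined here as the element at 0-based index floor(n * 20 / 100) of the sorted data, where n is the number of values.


The dataset has n = 12 elements.
Index = floor(12 * 20 / 100) = floor(240 / 100) = floor(2.4) = 2
Counting from index 0 in the sorted data, the element at index 2 is 41.
Final answer: 41


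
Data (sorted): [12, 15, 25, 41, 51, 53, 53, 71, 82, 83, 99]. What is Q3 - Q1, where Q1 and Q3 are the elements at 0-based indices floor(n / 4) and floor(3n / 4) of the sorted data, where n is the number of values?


The data has n = 11 elements.
Q1 index = floor(11 / 4) = floor(2.75) = 2; Q3 index = floor(3 * 11 / 4) = floor(8.25) = 8
Q1 = element at index 2 = 25
Q3 = element at index 8 = 82
IQR = 82 - 25 = 57
Final answer: 57


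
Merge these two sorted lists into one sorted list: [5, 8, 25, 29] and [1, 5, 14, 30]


List A: [5, 8, 25, 29]
List B: [1, 5, 14, 30]
Repeatedly compare the front elements and take the smaller:
  5 vs 1 -> take 1
  5 vs 5 -> take 5
  8 vs 5 -> take 5
  8 vs 14 -> take 8
  25 vs 14 -> take 14
  25 vs 30 -> take 25
  29 vs 30 -> take 29
  A is exhausted; append the rest of B: [30]
Final answer: [1, 5, 5, 8, 14, 25, 29, 30]


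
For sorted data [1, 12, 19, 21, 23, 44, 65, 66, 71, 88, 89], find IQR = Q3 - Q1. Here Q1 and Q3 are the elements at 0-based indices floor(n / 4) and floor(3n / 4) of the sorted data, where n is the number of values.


The data has n = 11 elements.
Q1 index = floor(11 / 4) = floor(2.75) = 2; Q3 index = floor(3 * 11 / 4) = floor(8.25) = 8
Q1 = element at index 2 = 19
Q3 = element at index 8 = 71
IQR = 71 - 19 = 52
Final answer: 52


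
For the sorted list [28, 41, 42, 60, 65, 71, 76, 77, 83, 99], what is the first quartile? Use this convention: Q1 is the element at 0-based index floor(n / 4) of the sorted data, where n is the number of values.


The list has n = 10 elements.
Q1 index = floor(10 / 4) = floor(2.5) = 2
Counting from index 0 in the sorted data, the element at index 2 is 42.
Final answer: 42


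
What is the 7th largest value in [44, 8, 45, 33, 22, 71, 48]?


Sort descending: [71, 48, 45, 44, 33, 22, 8]
The 7th element (1-indexed) is at index 6.
Value = 8
Final answer: 8


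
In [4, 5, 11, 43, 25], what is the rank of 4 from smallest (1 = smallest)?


Sort ascending: [4, 5, 11, 25, 43]
Find 4 in the sorted list.
4 is at position 1 (1-indexed).
Final answer: 1


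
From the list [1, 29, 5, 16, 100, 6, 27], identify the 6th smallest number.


Sort ascending: [1, 5, 6, 16, 27, 29, 100]
The 6th element (1-indexed) is at index 5.
Value = 29
Final answer: 29


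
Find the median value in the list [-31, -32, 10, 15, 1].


First, sort the list: [-32, -31, 1, 10, 15]
The list has 5 elements (odd count).
The middle index is 2 (0-based), and the element there is 1.
Final answer: 1


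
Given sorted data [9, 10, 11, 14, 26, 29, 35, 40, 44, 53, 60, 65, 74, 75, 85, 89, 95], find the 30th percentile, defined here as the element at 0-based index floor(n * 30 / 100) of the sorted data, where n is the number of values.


The dataset has n = 17 elements.
Index = floor(17 * 30 / 100) = floor(510 / 100) = floor(5.1) = 5
Counting from index 0 in the sorted data, the element at index 5 is 29.
Final answer: 29


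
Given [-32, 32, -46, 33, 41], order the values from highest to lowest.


Original list: [-32, 32, -46, 33, 41]
Repeatedly take the largest remaining element:
  Remaining [-32, 32, -46, 33, 41] -> largest is 41
  Remaining [-32, 32, -46, 33] -> largest is 33
  Remaining [-32, 32, -46] -> largest is 32
  Remaining [-32, -46] -> largest is -32
  Remaining [-46] -> largest is -46
Collecting the picks in order gives the descending list.
Final answer: [41, 33, 32, -32, -46]


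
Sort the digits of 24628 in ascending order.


The number 24628 has digits: 2, 4, 6, 2, 8
Sorted: 2, 2, 4, 6, 8
Joining the sorted digits gives the result.
Final answer: 22468


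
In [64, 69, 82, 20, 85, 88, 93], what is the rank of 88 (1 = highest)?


Sort descending: [93, 88, 85, 82, 69, 64, 20]
Find 88 in the sorted list.
88 is at position 2.
Final answer: 2


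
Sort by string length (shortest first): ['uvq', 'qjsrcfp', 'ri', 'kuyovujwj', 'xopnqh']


Compute lengths:
  'uvq' has length 3
  'qjsrcfp' has length 7
  'ri' has length 2
  'kuyovujwj' has length 9
  'xopnqh' has length 6
Lengths in increasing order: 2 < 3 < 6 < 7 < 9
Listing the words in that order gives the answer.
Final answer: ['ri', 'uvq', 'xopnqh', 'qjsrcfp', 'kuyovujwj']


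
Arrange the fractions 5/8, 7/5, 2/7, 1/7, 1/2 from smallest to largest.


Convert to decimal for comparison:
  5/8 = 0.625
  7/5 = 1.4
  2/7 = 0.2857
  1/7 = 0.1429
  1/2 = 0.5
Decimals in increasing order: 0.1429 < 0.2857 < 0.5 < 0.625 < 1.4
Writing each back as its fraction gives the sorted order.
Final answer: 1/7, 2/7, 1/2, 5/8, 7/5


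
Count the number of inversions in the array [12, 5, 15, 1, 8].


For each element, count the later elements that are smaller than it:
  12 (index 0): smaller elements after it = [5, 1, 8] -> 3
  5 (index 1): smaller elements after it = [1] -> 1
  15 (index 2): smaller elements after it = [1, 8] -> 2
  1 (index 3): smaller elements after it = [] -> 0
Total inversions = 3 + 1 + 2 + 0 = 6
Final answer: 6


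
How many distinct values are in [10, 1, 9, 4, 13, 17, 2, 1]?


List all unique values:
Distinct values: [1, 2, 4, 9, 10, 13, 17]
Count = 7
Final answer: 7


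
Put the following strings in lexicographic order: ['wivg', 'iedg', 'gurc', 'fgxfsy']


Compare strings character by character (the first differing letter decides):
  'fgxfsy' < 'gurc' since 'f' < 'g' at position 1
  'gurc' < 'iedg' since 'g' < 'i' at position 1
  'iedg' < 'wivg' since 'i' < 'w' at position 1
Chaining these comparisons gives the alphabetical order.
Final answer: ['fgxfsy', 'gurc', 'iedg', 'wivg']


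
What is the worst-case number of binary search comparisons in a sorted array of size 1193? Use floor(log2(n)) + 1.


Binary search halves the search space each step.
Maximum comparisons = floor(log2(1193)) + 1
log2(1193) = 10.2204
floor(log2(1193)) = 10, so 10 + 1 = 11
Final answer: 11


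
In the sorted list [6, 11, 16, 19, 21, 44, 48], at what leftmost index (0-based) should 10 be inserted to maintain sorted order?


List is sorted: [6, 11, 16, 19, 21, 44, 48]
We need the leftmost position where 10 can be inserted, i.e. the first index whose element is >= 10 (or the end of the list if none is).
Binary search with low=0, high=7 (0-based indices):
  low=0, high=7, mid=3: a[3]=19 >= 10, so high = 3
  low=0, high=3, mid=1: a[1]=11 >= 10, so high = 1
  low=0, high=1, mid=0: a[0]=6 < 10, so low = 1
Now low = high = 1, so the insertion index is 1.
Final answer: 1


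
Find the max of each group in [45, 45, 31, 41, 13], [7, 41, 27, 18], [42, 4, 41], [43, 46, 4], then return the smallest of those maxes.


Find max of each group:
  Group 1: [45, 45, 31, 41, 13] -> max = 45
  Group 2: [7, 41, 27, 18] -> max = 41
  Group 3: [42, 4, 41] -> max = 42
  Group 4: [43, 46, 4] -> max = 46
Maxes: [45, 41, 42, 46]
Minimum of maxes = 41
Final answer: 41
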